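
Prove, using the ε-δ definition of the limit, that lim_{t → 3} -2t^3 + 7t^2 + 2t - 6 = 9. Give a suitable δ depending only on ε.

δ = min(1, ε/41)

Suppose ε > 0. We want δ > 0 such that 0 < |t − 3| < δ implies |(-2t^3 + 7t^2 + 2t - 6) − 9| < ε.
(-2t^3 + 7t^2 + 2t - 6) − 9 = -2t^3 + 7t^2 + 2t - 15 = (t − 3)(-2t^2 + t + 5).
So |(-2t^3 + 7t^2 + 2t - 6) − 9| = |t − 3|·|-2t^2 + t + 5|.
Require δ ≤ 1. Then |t − 3| < 1 gives |t| < 4, and by the triangle inequality |-2t^2 + t + 5| ≤ 2·4^2 + 4 + 5 = 41.
Hence |(-2t^3 + 7t^2 + 2t - 6) − 9| ≤ 41|t − 3| < ε provided |t − 3| < ε/41.
Choosing δ = min(1, ε/41) ensures both conditions, hence |(-2t^3 + 7t^2 + 2t - 6) − 9| < ε.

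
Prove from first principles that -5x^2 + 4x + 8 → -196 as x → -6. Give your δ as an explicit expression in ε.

Fix ε > 0. We want δ > 0 such that 0 < |x + 6| < δ implies |(-5x^2 + 4x + 8) + 196| < ε.
(-5x^2 + 4x + 8) + 196 = -5x^2 + 4x + 204 = (x + 6)(-5x + 34).
So |(-5x^2 + 4x + 8) + 196| = |x + 6|·|-5x + 34|.
Require δ ≤ 1. Then |x + 6| < 1 gives |x| < 7, and by the triangle inequality |-5x + 34| ≤ 5·7 + 34 = 69.
Hence |(-5x^2 + 4x + 8) + 196| ≤ 69|x + 6| < ε provided |x + 6| < ε/69.
Choosing δ = min(1, ε/69) ensures both conditions, hence |(-5x^2 + 4x + 8) + 196| < ε.

δ = min(1, ε/69)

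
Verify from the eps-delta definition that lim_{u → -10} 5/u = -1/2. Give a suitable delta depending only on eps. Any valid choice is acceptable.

delta = min(5, 10eps)

Let eps > 0 be given. We seek delta > 0 such that 0 < |u + 10| < delta implies |5/u + 1/2| < eps.
|5/u + 1/2| = 5·|-10 − u|/(10·|u|) = 5|u + 10|/(10|u|).
Restrict delta ≤ 5. Then |u + 10| < 5 gives |u| > 5, so 10|u| > 50.
Then |5/u + 1/2| < 5|u + 10|/50, which is < eps when |u + 10| < 10eps.
Take delta = min(5, 10eps). Then 0 < |u + 10| < delta gives both |u + 10| < 5 and |u + 10| < 10eps, so |5/u + 1/2| < eps.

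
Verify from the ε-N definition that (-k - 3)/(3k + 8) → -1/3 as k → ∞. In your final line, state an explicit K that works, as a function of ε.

Let ε > 0 be given. For k ≥ 1, |(-k - 3)/(3k + 8) + 1/3| = |-1|/(3(3k + 8)) = 1/(3(3k + 8)).
Since 3k + 8 ≥ 3k for k ≥ 1, this is ≤ 1/(3·3k) = (1/9)/k.
So |(-k - 3)/(3k + 8) + 1/3| < ε whenever k > (1/9)/ε.
Take K = (1/9)/ε. If k > K then |(-k - 3)/(3k + 8) + 1/3| ≤ (1/9)/k < ε.

K = (1/9)/ε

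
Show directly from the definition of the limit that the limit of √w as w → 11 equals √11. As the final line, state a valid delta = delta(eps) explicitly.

Let eps > 0 be given. We want delta > 0 such that 0 < |w − 11| < delta implies |√w − √11| < eps.
Rationalise: √w − √11 = (w − 11)/(√w + √11), so |√w − √11| = |w − 11|/(√w + √11).
Restrict delta ≤ 11 so that |w − 11| < 11 forces w > 0, and then √w + √11 > √11.
Hence |√w − √11| < |w − 11|/√11, which is < eps once |w − 11| < √11·eps.
Take delta = min(11, √11·eps). If 0 < |w − 11| < delta then w > 0 and |√w − √11| < |w − 11|/√11 < eps.

delta = min(11, √11·eps)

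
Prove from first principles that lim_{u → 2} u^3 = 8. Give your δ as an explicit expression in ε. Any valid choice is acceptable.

Let ε > 0. We seek δ > 0 with 0 < |u − 2| < δ ⇒ |u^3 − 8| < ε.
Factor: u^3 − 8 = (u − 2)(u^2 + 2u + 4), so |u^3 − 8| = |u − 2|·|u^2 + 2u + 4|.
Impose δ ≤ 2 so that |u| < 4; then |u^2 + 2u + 4| ≤ 28.
Hence |u^3 − 8| ≤ 28|u − 2|, which is < ε once |u − 2| < ε/28.
Take δ = min(2, ε/28). If 0 < |u − 2| < δ then both bounds hold and |u^3 − 8| ≤ 28|u − 2| < 28·(ε/28) = ε.

δ = min(2, ε/28)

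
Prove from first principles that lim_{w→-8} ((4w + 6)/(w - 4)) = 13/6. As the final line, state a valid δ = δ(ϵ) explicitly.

δ = min(6, (36/11)ϵ)

Let ϵ > 0. We want δ > 0 with 0 < |w + 8| < δ ⇒ |(4w + 6)/(w - 4) − (13/6)| < ϵ.
Combining over a common denominator, (4w + 6)/(w - 4) − (13/6) = [(4w + 6)·(-12) − (-26)·(w - 4)] / [(-12)·(w - 4)] = -22(w + 8) / ((-12)(w - 4)).
So |(4w + 6)/(w - 4) − (13/6)| = 22|w + 8| / (12·|w − 4|).
Restrict δ ≤ 6. Then |w + 8| < 6 gives |w − 4| = |(w + 8) + (-12)| ≥ 12 − 6 = 6.
Hence |(4w + 6)/(w - 4) − (13/6)| < 22|w + 8|/(12·6) = (11/36)|w + 8|, which is < ϵ once |w + 8| < (36/11)ϵ.
Take δ = min(6, (36/11)ϵ). Then 0 < |w + 8| < δ forces both bounds, so |(4w + 6)/(w - 4) − (13/6)| < ϵ.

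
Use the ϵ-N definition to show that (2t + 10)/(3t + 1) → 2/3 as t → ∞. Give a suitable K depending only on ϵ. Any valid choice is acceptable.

K = (28/9)/ϵ

Fix ϵ > 0. We seek K > 0 such that t > K implies |(2t + 10)/(3t + 1) − (2/3)| < ϵ.
(2t + 10)/(3t + 1) − (2/3) = (3(2t + 10) − 2(3t + 1)) / (3(3t + 1)) = 28/(3(3t + 1)).
For t > 0 we have 3t + 1 > 3t, so |(2t + 10)/(3t + 1) − (2/3)| = 28/(3(3t + 1)) < 28/(3·3t) = (28/9)/t.
Thus |(2t + 10)/(3t + 1) − (2/3)| < ϵ whenever t > (28/9)/ϵ.
Take K = (28/9)/ϵ. If t > K then |(2t + 10)/(3t + 1) − (2/3)| < (28/9)/t < ϵ.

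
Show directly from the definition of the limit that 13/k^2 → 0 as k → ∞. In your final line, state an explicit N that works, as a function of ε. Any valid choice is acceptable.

N = (13/ε)^{1/2}

Fix ε > 0. For k ≥ 1, |13/k^2 − 0| = 13/k^2.
13/k^2 < ε ⇔ k^2 > 13/ε ⇔ k > (13/ε)^{1/2}.
Take N = (13/ε)^{1/2}. Then k > N implies 13/k^2 < ε.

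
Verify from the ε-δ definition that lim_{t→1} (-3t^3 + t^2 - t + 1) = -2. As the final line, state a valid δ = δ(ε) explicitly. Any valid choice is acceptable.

Let ε > 0. We want δ > 0 such that 0 < |t − 1| < δ implies |(-3t^3 + t^2 - t + 1) + 2| < ε.
(-3t^3 + t^2 - t + 1) + 2 = -3t^3 + t^2 - t + 3 = (t − 1)(-3t^2 - 2t - 3).
So |(-3t^3 + t^2 - t + 1) + 2| = |t − 1|·|-3t^2 - 2t - 3|.
Assume first that |t − 1| < 1, so |t| < 2. Then |-3t^2 - 2t - 3| ≤ 3·2^2 + 2·2 + 3 = 19.
Hence |(-3t^3 + t^2 - t + 1) + 2| ≤ 19|t − 1| < ε provided |t − 1| < ε/19.
Choosing δ = min(1, ε/19) ensures both conditions, hence |(-3t^3 + t^2 - t + 1) + 2| < ε.

δ = min(1, ε/19)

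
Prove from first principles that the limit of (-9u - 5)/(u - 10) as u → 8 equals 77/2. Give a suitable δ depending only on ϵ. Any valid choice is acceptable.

Fix ϵ > 0. We want δ > 0 with 0 < |u − 8| < δ ⇒ |(-9u - 5)/(u - 10) − (77/2)| < ϵ.
Combining over a common denominator, (-9u - 5)/(u - 10) − (77/2) = [(-9u - 5)·(-2) − (-77)·(u - 10)] / [(-2)·(u - 10)] = 95(u − 8) / ((-2)(u - 10)).
So |(-9u - 5)/(u - 10) − (77/2)| = 95|u − 8| / (2·|u − 10|).
Require δ ≤ 1, so |u − 10| ≥ |-2| − |u − 8| > 2 − 1 = 1.
Hence |(-9u - 5)/(u - 10) − (77/2)| < 95|u − 8|/(2·1) = (95/2)|u − 8|, which is < ϵ once |u − 8| < (2/95)ϵ.
Take δ = min(1, (2/95)ϵ). Then 0 < |u − 8| < δ forces both bounds, so |(-9u - 5)/(u - 10) − (77/2)| < ϵ.

δ = min(1, (2/95)ϵ)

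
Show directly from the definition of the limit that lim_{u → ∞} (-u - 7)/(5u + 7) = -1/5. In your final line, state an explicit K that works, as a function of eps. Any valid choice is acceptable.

K = (28/25)/eps

Let eps > 0 be given. We seek K > 0 such that u > K implies |(-u - 7)/(5u + 7) + 1/5| < eps.
(-u - 7)/(5u + 7) + 1/5 = (5(-u - 7) − (-1)(5u + 7)) / (5(5u + 7)) = -28/(5(5u + 7)).
For u > 0 we have 5u + 7 > 5u, so |(-u - 7)/(5u + 7) + 1/5| = 28/(5(5u + 7)) < 28/(5·5u) = (28/25)/u.
Thus |(-u - 7)/(5u + 7) + 1/5| < eps whenever u > (28/25)/eps.
Take K = (28/25)/eps. If u > K then |(-u - 7)/(5u + 7) + 1/5| < (28/25)/u < eps.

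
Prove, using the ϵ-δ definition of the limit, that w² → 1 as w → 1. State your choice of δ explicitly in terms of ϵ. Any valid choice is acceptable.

Let ϵ > 0. We seek δ > 0 with 0 < |w − 1| < δ ⇒ |w² − 1| < ϵ.
Factor: w² − 1 = (w − 1)(w + 1), so |w² − 1| = |w − 1|·|w + 1|.
Restrict δ ≤ 1. Then |w − 1| < 1 gives |w| < 2, so by the triangle inequality |w + 1| ≤ 2 + 1 = 3.
Hence |w² − 1| ≤ 3|w − 1|, which is < ϵ once |w − 1| < ϵ/3.
Take δ = min(1, ϵ/3). If 0 < |w − 1| < δ then both bounds hold and |w² − 1| ≤ 3|w − 1| < 3·(ϵ/3) = ϵ.

δ = min(1, ϵ/3)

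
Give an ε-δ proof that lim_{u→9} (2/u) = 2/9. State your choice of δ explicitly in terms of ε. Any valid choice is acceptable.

Suppose ε > 0. We seek δ > 0 such that 0 < |u − 9| < δ implies |2/u − (2/9)| < ε.
|2/u − (2/9)| = 2·|9 − u|/(9·|u|) = 2|u − 9|/(9|u|).
Restrict δ ≤ 9/2. Then |u − 9| < 9/2 gives |u| > 9/2, so 9|u| > 81/2.
Then |2/u − (2/9)| < 2|u − 9|/(81/2), which is < ε when |u − 9| < (81/4)ε.
Take δ = min(9/2, (81/4)ε). Then 0 < |u − 9| < δ gives both |u − 9| < 9/2 and |u − 9| < (81/4)ε, so |2/u − (2/9)| < ε.

δ = min(9/2, (81/4)ε)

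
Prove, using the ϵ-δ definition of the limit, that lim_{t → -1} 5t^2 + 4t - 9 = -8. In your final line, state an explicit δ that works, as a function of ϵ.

Let ϵ > 0. We want δ > 0 such that 0 < |t + 1| < δ implies |(5t^2 + 4t - 9) + 8| < ϵ.
(5t^2 + 4t - 9) + 8 = 5t^2 + 4t - 1 = (t + 1)(5t - 1).
So |(5t^2 + 4t - 9) + 8| = |t + 1|·|5t - 1|.
Require δ ≤ 2. Then |t + 1| < 2 gives |t| < 3, and by the triangle inequality |5t - 1| ≤ 5·3 + 1 = 16.
Hence |(5t^2 + 4t - 9) + 8| ≤ 16|t + 1| < ϵ provided |t + 1| < ϵ/16.
Choosing δ = min(2, ϵ/16) ensures both conditions, hence |(5t^2 + 4t - 9) + 8| < ϵ.

δ = min(2, ϵ/16)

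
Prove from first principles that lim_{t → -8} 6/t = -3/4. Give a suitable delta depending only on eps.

delta = min(4, (16/3)eps)

Let eps > 0. We seek delta > 0 such that 0 < |t + 8| < delta implies |6/t + 3/4| < eps.
|6/t + 3/4| = 6·|-8 − t|/(8·|t|) = 6|t + 8|/(8|t|).
Require delta ≤ 4 so that |t| > 8 − 4 = 4, hence 8|t| > 32.
Then |6/t + 3/4| < 6|t + 8|/32, which is < eps when |t + 8| < (16/3)eps.
Take delta = min(4, (16/3)eps). Then 0 < |t + 8| < delta gives both |t + 8| < 4 and |t + 8| < (16/3)eps, so |6/t + 3/4| < eps.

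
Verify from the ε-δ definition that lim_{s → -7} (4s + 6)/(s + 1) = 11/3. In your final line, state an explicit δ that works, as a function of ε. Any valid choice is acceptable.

δ = min(3, 9ε)

Let ε > 0 be given. We want δ > 0 with 0 < |s + 7| < δ ⇒ |(4s + 6)/(s + 1) − (11/3)| < ε.
Combining over a common denominator, (4s + 6)/(s + 1) − (11/3) = [(4s + 6)·(-6) − (-22)·(s + 1)] / [(-6)·(s + 1)] = -2(s + 7) / ((-6)(s + 1)).
So |(4s + 6)/(s + 1) − (11/3)| = 2|s + 7| / (6·|s + 1|).
Require δ ≤ 3, so |s + 1| ≥ |-6| − |s + 7| > 6 − 3 = 3.
Hence |(4s + 6)/(s + 1) − (11/3)| < 2|s + 7|/(6·3) = (1/9)|s + 7|, which is < ε once |s + 7| < 9ε.
Take δ = min(3, 9ε). Then 0 < |s + 7| < δ forces both bounds, so |(4s + 6)/(s + 1) − (11/3)| < ε.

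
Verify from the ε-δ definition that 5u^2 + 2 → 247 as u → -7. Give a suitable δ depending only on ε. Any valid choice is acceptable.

δ = min(1, ε/75)

Let ε > 0 be given. We want δ > 0 such that 0 < |u + 7| < δ implies |(5u^2 + 2) − 247| < ε.
(5u^2 + 2) − 247 = 5u^2 - 245 = (u + 7)(5u - 35).
So |(5u^2 + 2) − 247| = |u + 7|·|5u - 35|.
Assume first that |u + 7| < 1, so |u| < 8. Then |5u - 35| ≤ 5·8 + 35 = 75.
Hence |(5u^2 + 2) − 247| ≤ 75|u + 7| < ε provided |u + 7| < ε/75.
Choosing δ = min(1, ε/75) ensures both conditions, hence |(5u^2 + 2) − 247| < ε.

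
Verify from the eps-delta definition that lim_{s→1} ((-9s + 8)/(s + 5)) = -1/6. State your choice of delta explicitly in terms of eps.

Let eps > 0. We want delta > 0 with 0 < |s − 1| < delta ⇒ |(-9s + 8)/(s + 5) + 1/6| < eps.
Combining over a common denominator, (-9s + 8)/(s + 5) + 1/6 = [(-9s + 8)·6 − (-1)·(s + 5)] / [6·(s + 5)] = -53(s − 1) / (6(s + 5)).
So |(-9s + 8)/(s + 5) + 1/6| = 53|s − 1| / (6·|s + 5|).
Restrict delta ≤ 3. Then |s − 1| < 3 gives |s + 5| = |(s − 1) + 6| ≥ 6 − 3 = 3.
Hence |(-9s + 8)/(s + 5) + 1/6| < 53|s − 1|/(6·3) = (53/18)|s − 1|, which is < eps once |s − 1| < (18/53)eps.
Take delta = min(3, (18/53)eps). Then 0 < |s − 1| < delta forces both bounds, so |(-9s + 8)/(s + 5) + 1/6| < eps.

delta = min(3, (18/53)eps)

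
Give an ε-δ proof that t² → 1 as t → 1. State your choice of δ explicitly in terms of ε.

δ = min(1, ε/3)

Fix ε > 0. We seek δ > 0 with 0 < |t − 1| < δ ⇒ |t² − 1| < ε.
Factor: t² − 1 = (t − 1)(t + 1), so |t² − 1| = |t − 1|·|t + 1|.
Impose δ ≤ 1 so that |t| < 2; then |t + 1| ≤ 3.
Hence |t² − 1| ≤ 3|t − 1|, which is < ε once |t − 1| < ε/3.
Take δ = min(1, ε/3). If 0 < |t − 1| < δ then both bounds hold and |t² − 1| ≤ 3|t − 1| < 3·(ε/3) = ε.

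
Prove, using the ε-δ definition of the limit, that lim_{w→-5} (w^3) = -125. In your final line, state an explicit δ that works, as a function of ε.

δ = min(1, ε/91)

Suppose ε > 0. We seek δ > 0 with 0 < |w + 5| < δ ⇒ |w^3 + 125| < ε.
Factor: w^3 + 125 = (w + 5)(w^2 - 5w + 25), so |w^3 + 125| = |w + 5|·|w^2 - 5w + 25|.
Impose δ ≤ 1 so that |w| < 6; then |w^2 - 5w + 25| ≤ 91.
Hence |w^3 + 125| ≤ 91|w + 5|, which is < ε once |w + 5| < ε/91.
Take δ = min(1, ε/91). If 0 < |w + 5| < δ then both bounds hold and |w^3 + 125| ≤ 91|w + 5| < 91·(ε/91) = ε.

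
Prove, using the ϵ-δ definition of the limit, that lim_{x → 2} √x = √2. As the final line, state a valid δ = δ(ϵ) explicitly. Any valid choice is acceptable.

Fix ϵ > 0. We want δ > 0 such that 0 < |x − 2| < δ implies |√x − √2| < ϵ.
Rationalise: √x − √2 = (x − 2)/(√x + √2), so |√x − √2| = |x − 2|/(√x + √2).
Restrict δ ≤ 2 so that |x − 2| < 2 forces x > 0, and then √x + √2 > √2.
Hence |√x − √2| < |x − 2|/√2, which is < ϵ once |x − 2| < √2·ϵ.
Take δ = min(2, √2·ϵ). If 0 < |x − 2| < δ then x > 0 and |√x − √2| < |x − 2|/√2 < ϵ.

δ = min(2, √2·ϵ)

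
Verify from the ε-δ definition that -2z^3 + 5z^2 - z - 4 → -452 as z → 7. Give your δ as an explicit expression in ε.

Let ε > 0. We want δ > 0 such that 0 < |z − 7| < δ implies |(-2z^3 + 5z^2 - z - 4) + 452| < ε.
(-2z^3 + 5z^2 - z - 4) + 452 = -2z^3 + 5z^2 - z + 448 = (z − 7)(-2z^2 - 9z - 64).
So |(-2z^3 + 5z^2 - z - 4) + 452| = |z − 7|·|-2z^2 - 9z - 64|.
Assume first that |z − 7| < 1, so |z| < 8. Then |-2z^2 - 9z - 64| ≤ 2·8^2 + 9·8 + 64 = 264.
Hence |(-2z^3 + 5z^2 - z - 4) + 452| ≤ 264|z − 7| < ε provided |z − 7| < ε/264.
Choosing δ = min(1, ε/264) ensures both conditions, hence |(-2z^3 + 5z^2 - z - 4) + 452| < ε.

δ = min(1, ε/264)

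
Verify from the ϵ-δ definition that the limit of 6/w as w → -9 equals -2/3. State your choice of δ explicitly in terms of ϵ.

δ = min(9/2, (27/4)ϵ)

Let ϵ > 0 be given. We seek δ > 0 such that 0 < |w + 9| < δ implies |6/w + 2/3| < ϵ.
|6/w + 2/3| = 6·|-9 − w|/(9·|w|) = 6|w + 9|/(9|w|).
Restrict δ ≤ 9/2. Then |w + 9| < 9/2 gives |w| > 9/2, so 9|w| > 81/2.
Then |6/w + 2/3| < 6|w + 9|/(81/2), which is < ϵ when |w + 9| < (27/4)ϵ.
Take δ = min(9/2, (27/4)ϵ). Then 0 < |w + 9| < δ gives both |w + 9| < 9/2 and |w + 9| < (27/4)ϵ, so |6/w + 2/3| < ϵ.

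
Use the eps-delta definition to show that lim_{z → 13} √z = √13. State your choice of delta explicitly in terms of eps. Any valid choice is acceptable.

delta = min(13, √13·eps)

Suppose eps > 0. We want delta > 0 such that 0 < |z − 13| < delta implies |√z − √13| < eps.
Rationalise: √z − √13 = (z − 13)/(√z + √13), so |√z − √13| = |z − 13|/(√z + √13).
Restrict delta ≤ 13 so that |z − 13| < 13 forces z > 0, and then √z + √13 > √13.
Hence |√z − √13| < |z − 13|/√13, which is < eps once |z − 13| < √13·eps.
Take delta = min(13, √13·eps). If 0 < |z − 13| < delta then z > 0 and |√z − √13| < |z − 13|/√13 < eps.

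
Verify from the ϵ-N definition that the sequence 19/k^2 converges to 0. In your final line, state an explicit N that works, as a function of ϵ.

N = (19/ϵ)^{1/2}

Let ϵ > 0 be given. For k ≥ 1, |19/k^2 − 0| = 19/k^2.
19/k^2 < ϵ ⇔ k^2 > 19/ϵ ⇔ k > (19/ϵ)^{1/2}.
Take N = (19/ϵ)^{1/2}. Then k > N implies 19/k^2 < ϵ.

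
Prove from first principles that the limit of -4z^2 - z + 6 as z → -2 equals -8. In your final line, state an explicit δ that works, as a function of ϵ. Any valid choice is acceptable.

δ = min(2, ϵ/23)

Fix ϵ > 0. We want δ > 0 such that 0 < |z + 2| < δ implies |(-4z^2 - z + 6) + 8| < ϵ.
(-4z^2 - z + 6) + 8 = -4z^2 - z + 14 = (z + 2)(-4z + 7).
So |(-4z^2 - z + 6) + 8| = |z + 2|·|-4z + 7|.
Require δ ≤ 2. Then |z + 2| < 2 gives |z| < 4, and by the triangle inequality |-4z + 7| ≤ 4·4 + 7 = 23.
Hence |(-4z^2 - z + 6) + 8| ≤ 23|z + 2| < ϵ provided |z + 2| < ϵ/23.
Take δ = min(2, ϵ/23). Then 0 < |z + 2| < δ gives both |z + 2| < 2 and |z + 2| < ϵ/23, so |(-4z^2 - z + 6) + 8| < ϵ.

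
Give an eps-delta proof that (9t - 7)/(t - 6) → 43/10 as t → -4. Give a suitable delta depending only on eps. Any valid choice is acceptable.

Fix eps > 0. We want delta > 0 with 0 < |t + 4| < delta ⇒ |(9t - 7)/(t - 6) − (43/10)| < eps.
Combining over a common denominator, (9t - 7)/(t - 6) − (43/10) = [(9t - 7)·(-10) − (-43)·(t - 6)] / [(-10)·(t - 6)] = -47(t + 4) / ((-10)(t - 6)).
So |(9t - 7)/(t - 6) − (43/10)| = 47|t + 4| / (10·|t − 6|).
Require delta ≤ 5, so |t − 6| ≥ |-10| − |t + 4| > 10 − 5 = 5.
Hence |(9t - 7)/(t - 6) − (43/10)| < 47|t + 4|/(10·5) = (47/50)|t + 4|, which is < eps once |t + 4| < (50/47)eps.
Take delta = min(5, (50/47)eps). Then 0 < |t + 4| < delta forces both bounds, so |(9t - 7)/(t - 6) − (43/10)| < eps.

delta = min(5, (50/47)eps)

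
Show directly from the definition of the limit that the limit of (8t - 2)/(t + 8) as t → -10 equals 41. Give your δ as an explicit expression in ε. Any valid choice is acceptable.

δ = min(1, (1/33)ε)

Suppose ε > 0. We want δ > 0 with 0 < |t + 10| < δ ⇒ |(8t - 2)/(t + 8) − 41| < ε.
Combining over a common denominator, (8t - 2)/(t + 8) − 41 = [(8t - 2)·(-2) − (-82)·(t + 8)] / [(-2)·(t + 8)] = 66(t + 10) / ((-2)(t + 8)).
So |(8t - 2)/(t + 8) − 41| = 66|t + 10| / (2·|t + 8|).
Restrict δ ≤ 1. Then |t + 10| < 1 gives |t + 8| = |(t + 10) + (-2)| ≥ 2 − 1 = 1.
Hence |(8t - 2)/(t + 8) − 41| < 66|t + 10|/(2·1) = 33|t + 10|, which is < ε once |t + 10| < (1/33)ε.
Take δ = min(1, (1/33)ε). Then 0 < |t + 10| < δ forces both bounds, so |(8t - 2)/(t + 8) − 41| < ε.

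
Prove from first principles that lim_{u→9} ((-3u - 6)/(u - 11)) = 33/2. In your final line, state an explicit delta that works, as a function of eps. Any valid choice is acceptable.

Let eps > 0. We want delta > 0 with 0 < |u − 9| < delta ⇒ |(-3u - 6)/(u - 11) − (33/2)| < eps.
Combining over a common denominator, (-3u - 6)/(u - 11) − (33/2) = [(-3u - 6)·(-2) − (-33)·(u - 11)] / [(-2)·(u - 11)] = 39(u − 9) / ((-2)(u - 11)).
So |(-3u - 6)/(u - 11) − (33/2)| = 39|u − 9| / (2·|u − 11|).
Require delta ≤ 1, so |u − 11| ≥ |-2| − |u − 9| > 2 − 1 = 1.
Hence |(-3u - 6)/(u - 11) − (33/2)| < 39|u − 9|/(2·1) = (39/2)|u − 9|, which is < eps once |u − 9| < (2/39)eps.
Take delta = min(1, (2/39)eps). Then 0 < |u − 9| < delta forces both bounds, so |(-3u - 6)/(u - 11) − (33/2)| < eps.

delta = min(1, (2/39)eps)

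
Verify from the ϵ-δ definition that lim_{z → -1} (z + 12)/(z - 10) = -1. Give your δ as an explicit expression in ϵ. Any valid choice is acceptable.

Let ϵ > 0 be given. We want δ > 0 with 0 < |z + 1| < δ ⇒ |(z + 12)/(z - 10) + 1| < ϵ.
Combining over a common denominator, (z + 12)/(z - 10) + 1 = [(z + 12)·(-11) − 11·(z - 10)] / [(-11)·(z - 10)] = -22(z + 1) / ((-11)(z - 10)).
So |(z + 12)/(z - 10) + 1| = 22|z + 1| / (11·|z − 10|).
Restrict δ ≤ 11/2. Then |z + 1| < 11/2 gives |z − 10| = |(z + 1) + (-11)| ≥ 11 − 11/2 = 11/2.
Hence |(z + 12)/(z - 10) + 1| < 22|z + 1|/(11·(11/2)) = (4/11)|z + 1|, which is < ϵ once |z + 1| < (11/4)ϵ.
Take δ = min(11/2, (11/4)ϵ). Then 0 < |z + 1| < δ forces both bounds, so |(z + 12)/(z - 10) + 1| < ϵ.

δ = min(11/2, (11/4)ϵ)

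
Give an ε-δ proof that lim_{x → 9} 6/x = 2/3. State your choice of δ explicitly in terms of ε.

Let ε > 0. We seek δ > 0 such that 0 < |x − 9| < δ implies |6/x − (2/3)| < ε.
|6/x − (2/3)| = 6·|9 − x|/(9·|x|) = 6|x − 9|/(9|x|).
Require δ ≤ 9/2 so that |x| > 9 − 9/2 = 9/2, hence 9|x| > 81/2.
Then |6/x − (2/3)| < 6|x − 9|/(81/2), which is < ε when |x − 9| < (27/4)ε.
Take δ = min(9/2, (27/4)ε). Then 0 < |x − 9| < δ gives both |x − 9| < 9/2 and |x − 9| < (27/4)ε, so |6/x − (2/3)| < ε.

δ = min(9/2, (27/4)ε)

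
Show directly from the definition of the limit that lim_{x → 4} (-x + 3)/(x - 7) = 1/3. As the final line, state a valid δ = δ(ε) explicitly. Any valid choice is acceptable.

Suppose ε > 0. We want δ > 0 with 0 < |x − 4| < δ ⇒ |(-x + 3)/(x - 7) − (1/3)| < ε.
Combining over a common denominator, (-x + 3)/(x - 7) − (1/3) = [(-x + 3)·(-3) − (-1)·(x - 7)] / [(-3)·(x - 7)] = 4(x − 4) / ((-3)(x - 7)).
So |(-x + 3)/(x - 7) − (1/3)| = 4|x − 4| / (3·|x − 7|).
Restrict δ ≤ 3/2. Then |x − 4| < 3/2 gives |x − 7| = |(x − 4) + (-3)| ≥ 3 − 3/2 = 3/2.
Hence |(-x + 3)/(x - 7) − (1/3)| < 4|x − 4|/(3·(3/2)) = (8/9)|x − 4|, which is < ε once |x − 4| < (9/8)ε.
Take δ = min(3/2, (9/8)ε). Then 0 < |x − 4| < δ forces both bounds, so |(-x + 3)/(x - 7) − (1/3)| < ε.

δ = min(3/2, (9/8)ε)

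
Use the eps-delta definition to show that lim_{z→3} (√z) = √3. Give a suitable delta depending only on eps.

Fix eps > 0. We want delta > 0 such that 0 < |z − 3| < delta implies |√z − √3| < eps.
Multiplying by the conjugate, |√z − √3| = |z − 3|/(√z + √3).
Restrict delta ≤ 3 so that |z − 3| < 3 forces z > 0, and then √z + √3 > √3.
Hence |√z − √3| < |z − 3|/√3, which is < eps once |z − 3| < √3·eps.
Take delta = min(3, √3·eps). If 0 < |z − 3| < delta then z > 0 and |√z − √3| < |z − 3|/√3 < eps.

delta = min(3, √3·eps)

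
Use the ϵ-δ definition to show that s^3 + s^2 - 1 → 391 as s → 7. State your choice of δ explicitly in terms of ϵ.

δ = min(1, ϵ/184)

Fix ϵ > 0. We want δ > 0 such that 0 < |s − 7| < δ implies |(s^3 + s^2 - 1) − 391| < ϵ.
(s^3 + s^2 - 1) − 391 = s^3 + s^2 - 392 = (s − 7)(s^2 + 8s + 56).
So |(s^3 + s^2 - 1) − 391| = |s − 7|·|s^2 + 8s + 56|.
Assume first that |s − 7| < 1, so |s| < 8. Then |s^2 + 8s + 56| ≤ 8^2 + 8·8 + 56 = 184.
Hence |(s^3 + s^2 - 1) − 391| ≤ 184|s − 7| < ϵ provided |s − 7| < ϵ/184.
Take δ = min(1, ϵ/184). Then 0 < |s − 7| < δ gives both |s − 7| < 1 and |s − 7| < ϵ/184, so |(s^3 + s^2 - 1) − 391| < ϵ.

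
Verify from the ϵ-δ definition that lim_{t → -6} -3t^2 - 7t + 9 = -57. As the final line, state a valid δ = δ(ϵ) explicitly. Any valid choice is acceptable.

Fix ϵ > 0. We want δ > 0 such that 0 < |t + 6| < δ implies |(-3t^2 - 7t + 9) + 57| < ϵ.
(-3t^2 - 7t + 9) + 57 = -3t^2 - 7t + 66 = (t + 6)(-3t + 11).
So |(-3t^2 - 7t + 9) + 57| = |t + 6|·|-3t + 11|.
Require δ ≤ 1. Then |t + 6| < 1 gives |t| < 7, and by the triangle inequality |-3t + 11| ≤ 3·7 + 11 = 32.
Hence |(-3t^2 - 7t + 9) + 57| ≤ 32|t + 6| < ϵ provided |t + 6| < ϵ/32.
Take δ = min(1, ϵ/32). Then 0 < |t + 6| < δ gives both |t + 6| < 1 and |t + 6| < ϵ/32, so |(-3t^2 - 7t + 9) + 57| < ϵ.

δ = min(1, ϵ/32)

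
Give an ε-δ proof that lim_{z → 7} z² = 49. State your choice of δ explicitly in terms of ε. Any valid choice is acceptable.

Suppose ε > 0. We seek δ > 0 with 0 < |z − 7| < δ ⇒ |z² − 49| < ε.
Factor: z² − 49 = (z − 7)(z + 7), so |z² − 49| = |z − 7|·|z + 7|.
Restrict δ ≤ 1. Then |z − 7| < 1 gives |z| < 8, so by the triangle inequality |z + 7| ≤ 8 + 7 = 15.
Hence |z² − 49| ≤ 15|z − 7|, which is < ε once |z − 7| < ε/15.
Take δ = min(1, ε/15). If 0 < |z − 7| < δ then both bounds hold and |z² − 49| ≤ 15|z − 7| < 15·(ε/15) = ε.

δ = min(1, ε/15)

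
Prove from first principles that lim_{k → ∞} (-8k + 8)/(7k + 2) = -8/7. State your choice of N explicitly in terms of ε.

Suppose ε > 0. For k ≥ 1, |(-8k + 8)/(7k + 2) + 8/7| = |72|/(7(7k + 2)) = 72/(7(7k + 2)).
Since 7k + 2 ≥ 7k for k ≥ 1, this is ≤ 72/(7·7k) = (72/49)/k.
So |(-8k + 8)/(7k + 2) + 8/7| < ε whenever k > (72/49)/ε.
Take N = (72/49)/ε. If k > N then |(-8k + 8)/(7k + 2) + 8/7| ≤ (72/49)/k < ε.

N = (72/49)/ε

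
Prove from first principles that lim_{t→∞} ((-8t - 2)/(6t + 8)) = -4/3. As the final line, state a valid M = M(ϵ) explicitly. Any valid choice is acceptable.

Let ϵ > 0 be given. We seek M > 0 such that t > M implies |(-8t - 2)/(6t + 8) + 4/3| < ϵ.
(-8t - 2)/(6t + 8) + 4/3 = (6(-8t - 2) − (-8)(6t + 8)) / (6(6t + 8)) = 52/(6(6t + 8)).
For t > 0 we have 6t + 8 > 6t, so |(-8t - 2)/(6t + 8) + 4/3| = 52/(6(6t + 8)) < 52/(6·6t) = (13/9)/t.
Thus |(-8t - 2)/(6t + 8) + 4/3| < ϵ whenever t > (13/9)/ϵ.
Take M = (13/9)/ϵ. If t > M then |(-8t - 2)/(6t + 8) + 4/3| < (13/9)/t < ϵ.

M = (13/9)/ϵ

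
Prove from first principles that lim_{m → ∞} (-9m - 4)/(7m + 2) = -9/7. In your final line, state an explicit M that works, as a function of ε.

Let ε > 0 be given. For m ≥ 1, |(-9m - 4)/(7m + 2) + 9/7| = |-10|/(7(7m + 2)) = 10/(7(7m + 2)).
Since 7m + 2 ≥ 7m for m ≥ 1, this is ≤ 10/(7·7m) = (10/49)/m.
So |(-9m - 4)/(7m + 2) + 9/7| < ε whenever m > (10/49)/ε.
Take M = (10/49)/ε. If m > M then |(-9m - 4)/(7m + 2) + 9/7| ≤ (10/49)/m < ε.

M = (10/49)/ε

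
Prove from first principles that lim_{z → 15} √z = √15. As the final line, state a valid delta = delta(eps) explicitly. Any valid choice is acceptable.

Let eps > 0. We want delta > 0 such that 0 < |z − 15| < delta implies |√z − √15| < eps.
Rationalise: √z − √15 = (z − 15)/(√z + √15), so |√z − √15| = |z − 15|/(√z + √15).
Restrict delta ≤ 15 so that |z − 15| < 15 forces z > 0, and then √z + √15 > √15.
Hence |√z − √15| < |z − 15|/√15, which is < eps once |z − 15| < √15·eps.
Take delta = min(15, √15·eps). If 0 < |z − 15| < delta then z > 0 and |√z − √15| < |z − 15|/√15 < eps.

delta = min(15, √15·eps)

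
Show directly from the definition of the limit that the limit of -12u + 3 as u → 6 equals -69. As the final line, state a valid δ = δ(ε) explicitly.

Let ε > 0. We need δ > 0 so that 0 < |u − 6| < δ implies |(-12u + 3) + 69| < ε.
Since (-12u + 3) + 69 = -12(u − 6), we have |(-12u + 3) + 69| = 12|u − 6|.
Thus it suffices that |u − 6| < ε/12.
Choosing δ = ε/12 gives |(-12u + 3) + 69| = 12|u − 6| < ε whenever |u − 6| < δ.

δ = ε/12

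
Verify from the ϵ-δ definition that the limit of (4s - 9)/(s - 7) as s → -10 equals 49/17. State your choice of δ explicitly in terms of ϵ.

Let ϵ > 0. We want δ > 0 with 0 < |s + 10| < δ ⇒ |(4s - 9)/(s - 7) − (49/17)| < ϵ.
Combining over a common denominator, (4s - 9)/(s - 7) − (49/17) = [(4s - 9)·(-17) − (-49)·(s - 7)] / [(-17)·(s - 7)] = -19(s + 10) / ((-17)(s - 7)).
So |(4s - 9)/(s - 7) − (49/17)| = 19|s + 10| / (17·|s − 7|).
Restrict δ ≤ 17/2. Then |s + 10| < 17/2 gives |s − 7| = |(s + 10) + (-17)| ≥ 17 − 17/2 = 17/2.
Hence |(4s - 9)/(s - 7) − (49/17)| < 19|s + 10|/(17·(17/2)) = (38/289)|s + 10|, which is < ϵ once |s + 10| < (289/38)ϵ.
Take δ = min(17/2, (289/38)ϵ). Then 0 < |s + 10| < δ forces both bounds, so |(4s - 9)/(s - 7) − (49/17)| < ϵ.

δ = min(17/2, (289/38)ϵ)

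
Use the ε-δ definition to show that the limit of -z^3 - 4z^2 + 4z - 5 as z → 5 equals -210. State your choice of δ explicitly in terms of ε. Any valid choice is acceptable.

δ = min(2, ε/153)

Let ε > 0 be given. We want δ > 0 such that 0 < |z − 5| < δ implies |(-z^3 - 4z^2 + 4z - 5) + 210| < ε.
(-z^3 - 4z^2 + 4z - 5) + 210 = -z^3 - 4z^2 + 4z + 205 = (z − 5)(-z^2 - 9z - 41).
So |(-z^3 - 4z^2 + 4z - 5) + 210| = |z − 5|·|-z^2 - 9z - 41|.
Require δ ≤ 2. Then |z − 5| < 2 gives |z| < 7, and by the triangle inequality |-z^2 - 9z - 41| ≤ 7^2 + 9·7 + 41 = 153.
Hence |(-z^3 - 4z^2 + 4z - 5) + 210| ≤ 153|z − 5| < ε provided |z − 5| < ε/153.
Choosing δ = min(2, ε/153) ensures both conditions, hence |(-z^3 - 4z^2 + 4z - 5) + 210| < ε.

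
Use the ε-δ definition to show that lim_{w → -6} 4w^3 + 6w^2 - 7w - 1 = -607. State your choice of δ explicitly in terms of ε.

δ = min(1, ε/423)

Let ε > 0 be given. We want δ > 0 such that 0 < |w + 6| < δ implies |(4w^3 + 6w^2 - 7w - 1) + 607| < ε.
(4w^3 + 6w^2 - 7w - 1) + 607 = 4w^3 + 6w^2 - 7w + 606 = (w + 6)(4w^2 - 18w + 101).
So |(4w^3 + 6w^2 - 7w - 1) + 607| = |w + 6|·|4w^2 - 18w + 101|.
Require δ ≤ 1. Then |w + 6| < 1 gives |w| < 7, and by the triangle inequality |4w^2 - 18w + 101| ≤ 4·7^2 + 18·7 + 101 = 423.
Hence |(4w^3 + 6w^2 - 7w - 1) + 607| ≤ 423|w + 6| < ε provided |w + 6| < ε/423.
Choosing δ = min(1, ε/423) ensures both conditions, hence |(4w^3 + 6w^2 - 7w - 1) + 607| < ε.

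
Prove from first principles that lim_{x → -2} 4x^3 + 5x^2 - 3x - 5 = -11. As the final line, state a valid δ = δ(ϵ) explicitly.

δ = min(1, ϵ/48)

Fix ϵ > 0. We want δ > 0 such that 0 < |x + 2| < δ implies |(4x^3 + 5x^2 - 3x - 5) + 11| < ϵ.
(4x^3 + 5x^2 - 3x - 5) + 11 = 4x^3 + 5x^2 - 3x + 6 = (x + 2)(4x^2 - 3x + 3).
So |(4x^3 + 5x^2 - 3x - 5) + 11| = |x + 2|·|4x^2 - 3x + 3|.
Assume first that |x + 2| < 1, so |x| < 3. Then |4x^2 - 3x + 3| ≤ 4·3^2 + 3·3 + 3 = 48.
Hence |(4x^3 + 5x^2 - 3x - 5) + 11| ≤ 48|x + 2| < ϵ provided |x + 2| < ϵ/48.
Choosing δ = min(1, ϵ/48) ensures both conditions, hence |(4x^3 + 5x^2 - 3x - 5) + 11| < ϵ.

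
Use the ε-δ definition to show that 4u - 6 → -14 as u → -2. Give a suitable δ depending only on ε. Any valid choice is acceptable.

Let ε > 0. We need δ > 0 so that 0 < |u + 2| < δ implies |(4u - 6) + 14| < ε.
|(4u - 6) + 14| = |4u + 8| = 4|u + 2|.
Thus it suffices that |u + 2| < ε/4.
Take δ = ε/4. If 0 < |u + 2| < δ then |(4u - 6) + 14| = 4|u + 2| < 4·(ε/4) = ε.

δ = ε/4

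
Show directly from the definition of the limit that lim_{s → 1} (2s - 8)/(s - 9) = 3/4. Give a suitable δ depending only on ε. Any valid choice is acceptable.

δ = min(4, (16/5)ε)

Suppose ε > 0. We want δ > 0 with 0 < |s − 1| < δ ⇒ |(2s - 8)/(s - 9) − (3/4)| < ε.
Combining over a common denominator, (2s - 8)/(s - 9) − (3/4) = [(2s - 8)·(-8) − (-6)·(s - 9)] / [(-8)·(s - 9)] = -10(s − 1) / ((-8)(s - 9)).
So |(2s - 8)/(s - 9) − (3/4)| = 10|s − 1| / (8·|s − 9|).
Restrict δ ≤ 4. Then |s − 1| < 4 gives |s − 9| = |(s − 1) + (-8)| ≥ 8 − 4 = 4.
Hence |(2s - 8)/(s - 9) − (3/4)| < 10|s − 1|/(8·4) = (5/16)|s − 1|, which is < ε once |s − 1| < (16/5)ε.
Take δ = min(4, (16/5)ε). Then 0 < |s − 1| < δ forces both bounds, so |(2s - 8)/(s - 9) − (3/4)| < ε.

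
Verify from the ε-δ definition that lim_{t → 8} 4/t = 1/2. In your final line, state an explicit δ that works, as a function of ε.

δ = min(4, 8ε)

Let ε > 0 be given. We seek δ > 0 such that 0 < |t − 8| < δ implies |4/t − (1/2)| < ε.
|4/t − (1/2)| = 4·|8 − t|/(8·|t|) = 4|t − 8|/(8|t|).
Require δ ≤ 4 so that |t| > 8 − 4 = 4, hence 8|t| > 32.
Then |4/t − (1/2)| < 4|t − 8|/32, which is < ε when |t − 8| < 8ε.
Take δ = min(4, 8ε). Then 0 < |t − 8| < δ gives both |t − 8| < 4 and |t − 8| < 8ε, so |4/t − (1/2)| < ε.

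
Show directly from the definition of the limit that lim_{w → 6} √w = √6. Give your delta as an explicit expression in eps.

Let eps > 0 be given. We want delta > 0 such that 0 < |w − 6| < delta implies |√w − √6| < eps.
Rationalise: √w − √6 = (w − 6)/(√w + √6), so |√w − √6| = |w − 6|/(√w + √6).
Restrict delta ≤ 6 so that |w − 6| < 6 forces w > 0, and then √w + √6 > √6.
Hence |√w − √6| < |w − 6|/√6, which is < eps once |w − 6| < √6·eps.
Take delta = min(6, √6·eps). If 0 < |w − 6| < delta then w > 0 and |√w − √6| < |w − 6|/√6 < eps.

delta = min(6, √6·eps)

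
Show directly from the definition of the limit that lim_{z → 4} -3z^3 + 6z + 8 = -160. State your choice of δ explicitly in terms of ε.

Suppose ε > 0. We want δ > 0 such that 0 < |z − 4| < δ implies |(-3z^3 + 6z + 8) + 160| < ε.
(-3z^3 + 6z + 8) + 160 = -3z^3 + 6z + 168 = (z − 4)(-3z^2 - 12z - 42).
So |(-3z^3 + 6z + 8) + 160| = |z − 4|·|-3z^2 - 12z - 42|.
Require δ ≤ 1. Then |z − 4| < 1 gives |z| < 5, and by the triangle inequality |-3z^2 - 12z - 42| ≤ 3·5^2 + 12·5 + 42 = 177.
Hence |(-3z^3 + 6z + 8) + 160| ≤ 177|z − 4| < ε provided |z − 4| < ε/177.
Take δ = min(1, ε/177). Then 0 < |z − 4| < δ gives both |z − 4| < 1 and |z − 4| < ε/177, so |(-3z^3 + 6z + 8) + 160| < ε.

δ = min(1, ε/177)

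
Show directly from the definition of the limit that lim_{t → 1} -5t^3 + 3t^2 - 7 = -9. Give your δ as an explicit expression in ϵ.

δ = min(2, ϵ/53)

Fix ϵ > 0. We want δ > 0 such that 0 < |t − 1| < δ implies |(-5t^3 + 3t^2 - 7) + 9| < ϵ.
(-5t^3 + 3t^2 - 7) + 9 = -5t^3 + 3t^2 + 2 = (t − 1)(-5t^2 - 2t - 2).
So |(-5t^3 + 3t^2 - 7) + 9| = |t − 1|·|-5t^2 - 2t - 2|.
Require δ ≤ 2. Then |t − 1| < 2 gives |t| < 3, and by the triangle inequality |-5t^2 - 2t - 2| ≤ 5·3^2 + 2·3 + 2 = 53.
Hence |(-5t^3 + 3t^2 - 7) + 9| ≤ 53|t − 1| < ϵ provided |t − 1| < ϵ/53.
Take δ = min(2, ϵ/53). Then 0 < |t − 1| < δ gives both |t − 1| < 2 and |t − 1| < ϵ/53, so |(-5t^3 + 3t^2 - 7) + 9| < ϵ.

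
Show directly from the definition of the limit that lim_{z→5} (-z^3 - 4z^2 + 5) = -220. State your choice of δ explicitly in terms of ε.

Suppose ε > 0. We want δ > 0 such that 0 < |z − 5| < δ implies |(-z^3 - 4z^2 + 5) + 220| < ε.
(-z^3 - 4z^2 + 5) + 220 = -z^3 - 4z^2 + 225 = (z − 5)(-z^2 - 9z - 45).
So |(-z^3 - 4z^2 + 5) + 220| = |z − 5|·|-z^2 - 9z - 45|.
Assume first that |z − 5| < 1, so |z| < 6. Then |-z^2 - 9z - 45| ≤ 6^2 + 9·6 + 45 = 135.
Hence |(-z^3 - 4z^2 + 5) + 220| ≤ 135|z − 5| < ε provided |z − 5| < ε/135.
Take δ = min(1, ε/135). Then 0 < |z − 5| < δ gives both |z − 5| < 1 and |z − 5| < ε/135, so |(-z^3 - 4z^2 + 5) + 220| < ε.

δ = min(1, ε/135)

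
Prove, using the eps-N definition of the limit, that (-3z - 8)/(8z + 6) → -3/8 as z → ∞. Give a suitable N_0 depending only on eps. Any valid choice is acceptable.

Fix eps > 0. We seek N_0 > 0 such that z > N_0 implies |(-3z - 8)/(8z + 6) + 3/8| < eps.
(-3z - 8)/(8z + 6) + 3/8 = (8(-3z - 8) − (-3)(8z + 6)) / (8(8z + 6)) = -46/(8(8z + 6)).
For z > 0 we have 8z + 6 > 8z, so |(-3z - 8)/(8z + 6) + 3/8| = 46/(8(8z + 6)) < 46/(8·8z) = (23/32)/z.
Thus |(-3z - 8)/(8z + 6) + 3/8| < eps whenever z > (23/32)/eps.
Take N_0 = (23/32)/eps. If z > N_0 then |(-3z - 8)/(8z + 6) + 3/8| < (23/32)/z < eps.

N_0 = (23/32)/eps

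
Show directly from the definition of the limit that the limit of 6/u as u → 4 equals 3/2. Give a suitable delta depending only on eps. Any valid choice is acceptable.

delta = min(2, (4/3)eps)

Fix eps > 0. We seek delta > 0 such that 0 < |u − 4| < delta implies |6/u − (3/2)| < eps.
|6/u − (3/2)| = 6·|4 − u|/(4·|u|) = 6|u − 4|/(4|u|).
Restrict delta ≤ 2. Then |u − 4| < 2 gives |u| > 2, so 4|u| > 8.
Then |6/u − (3/2)| < 6|u − 4|/8, which is < eps when |u − 4| < (4/3)eps.
Take delta = min(2, (4/3)eps). Then 0 < |u − 4| < delta gives both |u − 4| < 2 and |u − 4| < (4/3)eps, so |6/u − (3/2)| < eps.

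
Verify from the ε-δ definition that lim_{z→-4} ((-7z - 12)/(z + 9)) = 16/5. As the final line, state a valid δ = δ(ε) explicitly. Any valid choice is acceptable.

δ = min(5/2, (25/102)ε)

Let ε > 0. We want δ > 0 with 0 < |z + 4| < δ ⇒ |(-7z - 12)/(z + 9) − (16/5)| < ε.
Combining over a common denominator, (-7z - 12)/(z + 9) − (16/5) = [(-7z - 12)·5 − 16·(z + 9)] / [5·(z + 9)] = -51(z + 4) / (5(z + 9)).
So |(-7z - 12)/(z + 9) − (16/5)| = 51|z + 4| / (5·|z + 9|).
Restrict δ ≤ 5/2. Then |z + 4| < 5/2 gives |z + 9| = |(z + 4) + 5| ≥ 5 − 5/2 = 5/2.
Hence |(-7z - 12)/(z + 9) − (16/5)| < 51|z + 4|/(5·(5/2)) = (102/25)|z + 4|, which is < ε once |z + 4| < (25/102)ε.
Take δ = min(5/2, (25/102)ε). Then 0 < |z + 4| < δ forces both bounds, so |(-7z - 12)/(z + 9) − (16/5)| < ε.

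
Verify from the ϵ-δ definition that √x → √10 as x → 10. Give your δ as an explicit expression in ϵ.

Let ϵ > 0 be given. We want δ > 0 such that 0 < |x − 10| < δ implies |√x − √10| < ϵ.
Multiplying by the conjugate, |√x − √10| = |x − 10|/(√x + √10).
Restrict δ ≤ 10 so that |x − 10| < 10 forces x > 0, and then √x + √10 > √10.
Hence |√x − √10| < |x − 10|/√10, which is < ϵ once |x − 10| < √10·ϵ.
Take δ = min(10, √10·ϵ). If 0 < |x − 10| < δ then x > 0 and |√x − √10| < |x − 10|/√10 < ϵ.

δ = min(10, √10·ϵ)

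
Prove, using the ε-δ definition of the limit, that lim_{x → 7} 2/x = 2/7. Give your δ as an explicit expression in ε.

Fix ε > 0. We seek δ > 0 such that 0 < |x − 7| < δ implies |2/x − (2/7)| < ε.
|2/x − (2/7)| = 2·|7 − x|/(7·|x|) = 2|x − 7|/(7|x|).
Require δ ≤ 7/2 so that |x| > 7 − 7/2 = 7/2, hence 7|x| > 49/2.
Then |2/x − (2/7)| < 2|x − 7|/(49/2), which is < ε when |x − 7| < (49/4)ε.
Take δ = min(7/2, (49/4)ε). Then 0 < |x − 7| < δ gives both |x − 7| < 7/2 and |x − 7| < (49/4)ε, so |2/x − (2/7)| < ε.

δ = min(7/2, (49/4)ε)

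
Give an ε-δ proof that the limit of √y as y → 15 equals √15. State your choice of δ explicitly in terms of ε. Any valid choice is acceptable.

Let ε > 0. We want δ > 0 such that 0 < |y − 15| < δ implies |√y − √15| < ε.
Multiplying by the conjugate, |√y − √15| = |y − 15|/(√y + √15).
Restrict δ ≤ 15 so that |y − 15| < 15 forces y > 0, and then √y + √15 > √15.
Hence |√y − √15| < |y − 15|/√15, which is < ε once |y − 15| < √15·ε.
Take δ = min(15, √15·ε). If 0 < |y − 15| < δ then y > 0 and |√y − √15| < |y − 15|/√15 < ε.

δ = min(15, √15·ε)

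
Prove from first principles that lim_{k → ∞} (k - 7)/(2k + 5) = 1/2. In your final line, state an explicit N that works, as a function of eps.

Suppose eps > 0. For k ≥ 1, |(k - 7)/(2k + 5) − (1/2)| = |-19|/(2(2k + 5)) = 19/(2(2k + 5)).
Since 2k + 5 ≥ 2k for k ≥ 1, this is ≤ 19/(2·2k) = (19/4)/k.
So |(k - 7)/(2k + 5) − (1/2)| < eps whenever k > (19/4)/eps.
Take N = (19/4)/eps. If k > N then |(k - 7)/(2k + 5) − (1/2)| ≤ (19/4)/k < eps.

N = (19/4)/eps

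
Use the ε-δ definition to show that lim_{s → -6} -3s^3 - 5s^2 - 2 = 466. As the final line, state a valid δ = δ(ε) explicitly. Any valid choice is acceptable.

Suppose ε > 0. We want δ > 0 such that 0 < |s + 6| < δ implies |(-3s^3 - 5s^2 - 2) − 466| < ε.
(-3s^3 - 5s^2 - 2) − 466 = -3s^3 - 5s^2 - 468 = (s + 6)(-3s^2 + 13s - 78).
So |(-3s^3 - 5s^2 - 2) − 466| = |s + 6|·|-3s^2 + 13s - 78|.
Assume first that |s + 6| < 1, so |s| < 7. Then |-3s^2 + 13s - 78| ≤ 3·7^2 + 13·7 + 78 = 316.
Hence |(-3s^3 - 5s^2 - 2) − 466| ≤ 316|s + 6| < ε provided |s + 6| < ε/316.
Choosing δ = min(1, ε/316) ensures both conditions, hence |(-3s^3 - 5s^2 - 2) − 466| < ε.

δ = min(1, ε/316)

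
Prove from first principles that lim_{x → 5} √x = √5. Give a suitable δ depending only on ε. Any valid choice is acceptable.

δ = min(5, √5·ε)

Let ε > 0. We want δ > 0 such that 0 < |x − 5| < δ implies |√x − √5| < ε.
Rationalise: √x − √5 = (x − 5)/(√x + √5), so |√x − √5| = |x − 5|/(√x + √5).
Restrict δ ≤ 5 so that |x − 5| < 5 forces x > 0, and then √x + √5 > √5.
Hence |√x − √5| < |x − 5|/√5, which is < ε once |x − 5| < √5·ε.
Take δ = min(5, √5·ε). If 0 < |x − 5| < δ then x > 0 and |√x − √5| < |x − 5|/√5 < ε.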